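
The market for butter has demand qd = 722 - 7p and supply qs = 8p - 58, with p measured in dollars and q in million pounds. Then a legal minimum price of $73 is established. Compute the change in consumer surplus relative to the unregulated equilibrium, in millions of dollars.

-5974.5

Equilibrium: 722 - 7p = 8p - 58, so 780 = 15p and p* = 52, q* = 358.
Since 73 > 52, the floor is binding.
At p = 73: qd = 722 - 7·73 = 211 and qs = 8·73 - 58 = 526.
Consumer surplus without the control is ½ · (722/7 - 52) · 358 = 64082/7.
With the floor, consumers buy 211 units at 73, so CS = ½ · (722/7 - 73) · 211 = 44521/14.
Change in consumer surplus = 44521/14 - 64082/7 = -5974.5.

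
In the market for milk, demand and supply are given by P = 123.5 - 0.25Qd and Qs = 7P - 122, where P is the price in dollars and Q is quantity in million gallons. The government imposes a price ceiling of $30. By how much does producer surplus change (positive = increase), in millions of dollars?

-4654

Rearranging demand gives Qd = 494 - 4P. Equilibrium: 494 - 4P = 7P - 122, so 616 = 11P and P* = 56, Q* = 270.
The ceiling of 30 is below the equilibrium price 56, so it binds.
At P = 30: Qd = 494 - 4·30 = 374 and Qs = 7·30 - 122 = 88.
Producer surplus without the control is ½ · (56 - 122/7) · 270 = 36450/7.
With the ceiling, producers sell 88 units at 30, so PS = ½ · (30 - 122/7) · 88 = 3872/7.
Change in producer surplus = 3872/7 - 36450/7 = -4654.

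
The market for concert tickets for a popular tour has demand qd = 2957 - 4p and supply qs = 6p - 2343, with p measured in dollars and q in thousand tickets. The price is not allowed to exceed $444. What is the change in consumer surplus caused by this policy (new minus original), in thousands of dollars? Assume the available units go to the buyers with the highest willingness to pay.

-5676

In a free market, 2957 - 4p = 6p - 2343 gives the equilibrium p* = 530, q* = 837.
The ceiling of 444 is below the equilibrium price 530, so it binds.
At p = 444: qd = 2957 - 4·444 = 1181 and qs = 6·444 - 2343 = 321.
Consumer surplus without the control is ½ · (739.25 - 530) · 837 = 87571.125.
With the ceiling, 321 units are sold at 444 (assume they go to the highest-value buyers). The demand price at q = 321 is 659, so CS = ½ · [(739.25 - 444) + (659 - 444)] · 321 = 81895.125.
Change in consumer surplus = 81895.125 - 87571.125 = -5676.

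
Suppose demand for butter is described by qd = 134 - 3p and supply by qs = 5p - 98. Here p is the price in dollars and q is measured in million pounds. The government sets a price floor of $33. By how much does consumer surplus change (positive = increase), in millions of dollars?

-164

Equilibrium: 134 - 3p = 5p - 98, so 232 = 8p and p* = 29, q* = 47.
Since 33 > 29, the floor is binding.
At p = 33: qd = 134 - 3·33 = 35 and qs = 5·33 - 98 = 67.
Consumer surplus without the control is ½ · (134/3 - 29) · 47 = 2209/6.
With the floor, consumers buy 35 units at 33, so CS = ½ · (134/3 - 33) · 35 = 1225/6.
Change in consumer surplus = 1225/6 - 2209/6 = -164.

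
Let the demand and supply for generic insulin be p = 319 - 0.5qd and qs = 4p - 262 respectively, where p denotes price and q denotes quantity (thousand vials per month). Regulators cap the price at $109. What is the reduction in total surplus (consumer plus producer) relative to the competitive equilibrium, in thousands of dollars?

10086

Rearranging demand gives qd = 638 - 2p. Equilibrium: 638 - 2p = 4p - 262, so 900 = 6p and p* = 150, q* = 338.
The ceiling of 109 is below the equilibrium price 150, so it binds.
At p = 109: qd = 638 - 2·109 = 420 and qs = 4·109 - 262 = 174.
Quantity traded falls to 174. At q = 174 the demand price is (638 - 174)/2 = 232 and the supply price is (262 + 174)/4 = 109.
Deadweight loss = ½ · (232 - 109) · (338 - 174) = ½ · 123 · 164 = 10086.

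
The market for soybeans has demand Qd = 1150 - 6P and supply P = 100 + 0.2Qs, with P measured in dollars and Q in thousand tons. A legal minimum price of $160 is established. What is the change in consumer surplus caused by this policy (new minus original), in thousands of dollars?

Rearranging supply gives Qs = 5P - 500. Without the control the market clears where 1150 - 6P = 5P - 500, i.e. P* = 150 and Q* = 250.
Because the floor (160) lies above the market-clearing price, it is binding.
At P = 160: Qd = 1150 - 6·160 = 190 and Qs = 5·160 - 500 = 300.
Consumer surplus without the control is ½ · (575/3 - 150) · 250 = 15625/3.
With the floor, consumers buy 190 units at 160, so CS = ½ · (575/3 - 160) · 190 = 9025/3.
Change in consumer surplus = 9025/3 - 15625/3 = -2200.

-2200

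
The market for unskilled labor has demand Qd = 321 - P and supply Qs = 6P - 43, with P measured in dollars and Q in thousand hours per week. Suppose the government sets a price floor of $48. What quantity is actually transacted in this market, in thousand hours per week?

269

Without the control the market clears where 321 - P = 6P - 43, i.e. P* = 52 and Q* = 269.
The floor of 48 is below the equilibrium price 52, so it is not binding; the market clears at P* = 52, Q* = 269.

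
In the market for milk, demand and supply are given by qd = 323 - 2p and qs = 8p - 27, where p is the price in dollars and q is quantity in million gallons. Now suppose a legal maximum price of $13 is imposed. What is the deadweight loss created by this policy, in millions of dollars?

Setting quantity demanded equal to quantity supplied, 323 - 2p = 8p - 27, gives p* = 35 and q* = 253.
The ceiling of 13 is below the equilibrium price 35, so it binds.
At p = 13: qd = 323 - 2·13 = 297 and qs = 8·13 - 27 = 77.
Quantity traded falls to 77. At q = 77 the demand price is (323 - 77)/2 = 123 and the supply price is (27 + 77)/8 = 13.
Deadweight loss = ½ · (123 - 13) · (253 - 77) = ½ · 110 · 176 = 9680.

9680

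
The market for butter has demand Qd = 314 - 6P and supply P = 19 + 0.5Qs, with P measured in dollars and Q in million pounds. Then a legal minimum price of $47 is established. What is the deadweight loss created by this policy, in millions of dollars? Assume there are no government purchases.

108

Rearranging supply gives Qs = 2P - 38. Without the control the market clears where 314 - 6P = 2P - 38, i.e. P* = 44 and Q* = 50.
The floor of 47 is above the equilibrium price 44, so it binds.
At P = 47: Qd = 314 - 6·47 = 32 and Qs = 2·47 - 38 = 56.
Quantity traded falls to 32. At Q = 32 the demand price is (314 - 32)/6 = 47 and the supply price is (38 + 32)/2 = 35.
Deadweight loss = ½ · (47 - 35) · (50 - 32) = ½ · 12 · 18 = 108.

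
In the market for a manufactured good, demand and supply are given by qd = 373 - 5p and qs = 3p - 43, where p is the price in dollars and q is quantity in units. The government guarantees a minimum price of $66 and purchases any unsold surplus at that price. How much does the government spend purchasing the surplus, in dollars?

In a free market, 373 - 5p = 3p - 43 gives the equilibrium p* = 52, q* = 113.
Since 66 > 52, the floor is binding.
At p = 66: qd = 373 - 5·66 = 43 and qs = 3·66 - 43 = 155.
Surplus = qs - qd = 112.
Government expenditure = surplus × support price = 112 × 66 = 7392.

7392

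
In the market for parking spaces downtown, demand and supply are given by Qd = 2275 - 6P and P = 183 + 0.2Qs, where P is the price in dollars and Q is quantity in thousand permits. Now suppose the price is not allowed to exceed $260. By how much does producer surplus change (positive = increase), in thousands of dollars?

Rearranging supply gives Qs = 5P - 915. Equilibrium: 2275 - 6P = 5P - 915, so 3190 = 11P and P* = 290, Q* = 535.
The ceiling of 260 is below the equilibrium price 290, so it binds.
At P = 260: Qd = 2275 - 6·260 = 715 and Qs = 5·260 - 915 = 385.
Producer surplus without the control is ½ · (290 - 183) · 535 = 28622.5.
With the ceiling, producers sell 385 units at 260, so PS = ½ · (260 - 183) · 385 = 14822.5.
Change in producer surplus = 14822.5 - 28622.5 = -13800.

-13800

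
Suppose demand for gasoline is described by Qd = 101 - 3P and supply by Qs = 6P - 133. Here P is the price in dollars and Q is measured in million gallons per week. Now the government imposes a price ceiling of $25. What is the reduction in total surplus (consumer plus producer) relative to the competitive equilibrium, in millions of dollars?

9

In a free market, 101 - 3P = 6P - 133 gives the equilibrium P* = 26, Q* = 23.
Because the ceiling (25) lies below the market-clearing price, it is binding.
At P = 25: Qd = 101 - 3·25 = 26 and Qs = 6·25 - 133 = 17.
Quantity traded falls to 17. At Q = 17 the demand price is (101 - 17)/3 = 28 and the supply price is (133 + 17)/6 = 25.
Deadweight loss = ½ · (28 - 25) · (23 - 17) = ½ · 3 · 6 = 9.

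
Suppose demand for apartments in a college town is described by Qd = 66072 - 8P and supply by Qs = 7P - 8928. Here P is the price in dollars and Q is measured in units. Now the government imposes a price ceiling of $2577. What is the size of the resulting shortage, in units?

36345

In a free market, 66072 - 8P = 7P - 8928 gives the equilibrium P* = 5000, Q* = 26072.
Since 2577 < 5000, the ceiling is binding.
At P = 2577: Qd = 66072 - 8·2577 = 45456 and Qs = 7·2577 - 8928 = 9111.
Shortage = Qd - Qs = 45456 - 9111 = 36345.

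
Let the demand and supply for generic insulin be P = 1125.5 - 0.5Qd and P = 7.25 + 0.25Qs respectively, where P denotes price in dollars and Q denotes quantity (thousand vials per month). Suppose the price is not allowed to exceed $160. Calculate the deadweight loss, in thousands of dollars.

290400

Rearranging demand gives Qd = 2251 - 2P; rearranging supply gives Qs = 4P - 29. Equilibrium: 2251 - 2P = 4P - 29, so 2280 = 6P and P* = 380, Q* = 1491.
Because the ceiling (160) lies below the market-clearing price, it is binding.
At P = 160: Qd = 2251 - 2·160 = 1931 and Qs = 4·160 - 29 = 611.
Quantity traded falls to 611. At Q = 611 the demand price is (2251 - 611)/2 = 820 and the supply price is (29 + 611)/4 = 160.
Deadweight loss = ½ · (820 - 160) · (1491 - 611) = ½ · 660 · 880 = 290400.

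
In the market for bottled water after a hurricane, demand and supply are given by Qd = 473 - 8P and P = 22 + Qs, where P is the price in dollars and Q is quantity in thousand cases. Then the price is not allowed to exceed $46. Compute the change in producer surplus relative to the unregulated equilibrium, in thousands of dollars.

-256.5

Rearranging supply gives Qs = P - 22. Equilibrium: 473 - 8P = P - 22, so 495 = 9P and P* = 55, Q* = 33.
Since 46 < 55, the ceiling is binding.
At P = 46: Qd = 473 - 8·46 = 105 and Qs = 46 - 22 = 24.
Producer surplus without the control is ½ · (55 - 22) · 33 = 544.5.
With the ceiling, producers sell 24 units at 46, so PS = ½ · (46 - 22) · 24 = 288.
Change in producer surplus = 288 - 544.5 = -256.5.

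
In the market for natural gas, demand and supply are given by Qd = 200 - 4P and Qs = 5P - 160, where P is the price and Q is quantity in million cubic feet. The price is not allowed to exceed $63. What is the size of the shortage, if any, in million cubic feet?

0

Setting quantity demanded equal to quantity supplied, 200 - 4P = 5P - 160, gives P* = 40 and Q* = 40.
Since 63 is above P* = 40, the ceiling does not bind and the free-market outcome prevails.
Since the control does not bind, there is no shortage.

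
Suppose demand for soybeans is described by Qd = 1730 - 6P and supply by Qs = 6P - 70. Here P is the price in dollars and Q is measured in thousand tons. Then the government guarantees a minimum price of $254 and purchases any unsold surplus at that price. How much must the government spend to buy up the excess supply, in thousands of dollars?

316992

Without the control the market clears where 1730 - 6P = 6P - 70, i.e. P* = 150 and Q* = 830.
Because the floor (254) lies above the market-clearing price, it is binding.
At P = 254: Qd = 1730 - 6·254 = 206 and Qs = 6·254 - 70 = 1454.
Surplus = Qs - Qd = 1248.
Government expenditure = surplus × support price = 1248 × 254 = 316992.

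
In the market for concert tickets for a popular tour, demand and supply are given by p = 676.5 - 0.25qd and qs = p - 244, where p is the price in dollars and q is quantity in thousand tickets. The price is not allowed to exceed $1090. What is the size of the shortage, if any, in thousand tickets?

0

Rearranging demand gives qd = 2706 - 4p. Equilibrium: 2706 - 4p = p - 244, so 2950 = 5p and p* = 590, q* = 346.
Since 1090 is above p* = 590, the ceiling does not bind and the free-market outcome prevails.
Since the control does not bind, there is no shortage.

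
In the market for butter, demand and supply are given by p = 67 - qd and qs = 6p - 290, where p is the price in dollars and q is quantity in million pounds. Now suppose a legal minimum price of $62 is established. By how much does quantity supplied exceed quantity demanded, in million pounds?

Rearranging demand gives qd = 67 - p. Setting quantity demanded equal to quantity supplied, 67 - p = 6p - 290, gives p* = 51 and q* = 16.
Because the floor (62) lies above the market-clearing price, it is binding.
At p = 62: qd = 67 - 62 = 5 and qs = 6·62 - 290 = 82.
Surplus = qs - qd = 82 - 5 = 77.

77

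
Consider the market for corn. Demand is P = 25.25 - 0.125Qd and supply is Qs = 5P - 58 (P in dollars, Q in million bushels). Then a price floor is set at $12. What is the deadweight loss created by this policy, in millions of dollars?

0

Rearranging demand gives Qd = 202 - 8P. Setting quantity demanded equal to quantity supplied, 202 - 8P = 5P - 58, gives P* = 20 and Q* = 42.
Since 12 is below P* = 20, the floor does not bind and the free-market outcome prevails.
Since the control does not bind, no trades are prevented and deadweight loss is zero.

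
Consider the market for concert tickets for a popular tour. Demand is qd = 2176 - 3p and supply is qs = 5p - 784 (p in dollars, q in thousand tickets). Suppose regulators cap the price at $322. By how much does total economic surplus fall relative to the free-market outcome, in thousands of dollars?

15360

Without the control the market clears where 2176 - 3p = 5p - 784, i.e. p* = 370 and q* = 1066.
The ceiling of 322 is below the equilibrium price 370, so it binds.
At p = 322: qd = 2176 - 3·322 = 1210 and qs = 5·322 - 784 = 826.
Quantity traded falls to 826. At q = 826 the demand price is (2176 - 826)/3 = 450 and the supply price is (784 + 826)/5 = 322.
Deadweight loss = ½ · (450 - 322) · (1066 - 826) = ½ · 128 · 240 = 15360.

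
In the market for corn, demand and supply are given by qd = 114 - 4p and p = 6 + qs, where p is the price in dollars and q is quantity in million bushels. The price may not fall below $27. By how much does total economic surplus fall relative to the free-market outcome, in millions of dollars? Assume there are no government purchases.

90

Rearranging supply gives qs = p - 6. Equilibrium: 114 - 4p = p - 6, so 120 = 5p and p* = 24, q* = 18.
Because the floor (27) lies above the market-clearing price, it is binding.
At p = 27: qd = 114 - 4·27 = 6 and qs = 27 - 6 = 21.
Quantity traded falls to 6. At q = 6 the demand price is (114 - 6)/4 = 27 and the supply price is 6 + 6 = 12.
Deadweight loss = ½ · (27 - 12) · (18 - 6) = ½ · 15 · 12 = 90.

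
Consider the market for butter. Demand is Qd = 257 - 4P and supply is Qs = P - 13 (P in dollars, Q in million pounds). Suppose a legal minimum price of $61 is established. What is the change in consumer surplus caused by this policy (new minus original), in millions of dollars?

-189

Equilibrium: 257 - 4P = P - 13, so 270 = 5P and P* = 54, Q* = 41.
Because the floor (61) lies above the market-clearing price, it is binding.
At P = 61: Qd = 257 - 4·61 = 13 and Qs = 61 - 13 = 48.
Consumer surplus without the control is ½ · (64.25 - 54) · 41 = 210.125.
With the floor, consumers buy 13 units at 61, so CS = ½ · (64.25 - 61) · 13 = 21.125.
Change in consumer surplus = 21.125 - 210.125 = -189.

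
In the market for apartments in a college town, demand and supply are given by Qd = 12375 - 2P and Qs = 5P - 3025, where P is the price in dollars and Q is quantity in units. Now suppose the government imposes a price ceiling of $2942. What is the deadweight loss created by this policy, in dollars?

0

In a free market, 12375 - 2P = 5P - 3025 gives the equilibrium P* = 2200, Q* = 7975.
The ceiling of 2942 is above the equilibrium price 2200, so it is not binding; the market clears at P* = 2200, Q* = 7975.
Since the control does not bind, no trades are prevented and deadweight loss is zero.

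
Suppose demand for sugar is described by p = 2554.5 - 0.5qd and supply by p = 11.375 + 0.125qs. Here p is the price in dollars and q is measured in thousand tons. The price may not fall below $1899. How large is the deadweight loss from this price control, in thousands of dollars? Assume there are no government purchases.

Rearranging demand gives qd = 5109 - 2p; rearranging supply gives qs = 8p - 91. In a free market, 5109 - 2p = 8p - 91 gives the equilibrium p* = 520, q* = 4069.
The floor of 1899 is above the equilibrium price 520, so it binds.
At p = 1899: qd = 5109 - 2·1899 = 1311 and qs = 8·1899 - 91 = 15101.
Quantity traded falls to 1311. At q = 1311 the demand price is (5109 - 1311)/2 = 1899 and the supply price is (91 + 1311)/8 = 175.25.
Deadweight loss = ½ · (1899 - 175.25) · (4069 - 1311) = ½ · 1723.75 · 2758 = 2377051.25.

2377051.25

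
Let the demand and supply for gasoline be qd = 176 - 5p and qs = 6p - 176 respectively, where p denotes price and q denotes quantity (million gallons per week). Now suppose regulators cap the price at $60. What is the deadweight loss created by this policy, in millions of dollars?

Equilibrium: 176 - 5p = 6p - 176, so 352 = 11p and p* = 32, q* = 16.
Since 60 is above p* = 32, the ceiling does not bind and the free-market outcome prevails.
Since the control does not bind, no trades are prevented and deadweight loss is zero.

0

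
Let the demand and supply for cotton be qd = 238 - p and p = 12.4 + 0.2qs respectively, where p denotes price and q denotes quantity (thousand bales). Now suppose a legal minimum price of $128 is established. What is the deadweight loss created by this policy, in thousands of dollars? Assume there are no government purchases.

Rearranging supply gives qs = 5p - 62. Without the control the market clears where 238 - p = 5p - 62, i.e. p* = 50 and q* = 188.
Because the floor (128) lies above the market-clearing price, it is binding.
At p = 128: qd = 238 - 128 = 110 and qs = 5·128 - 62 = 578.
Quantity traded falls to 110. At q = 110 the demand price is 238 - 110 = 128 and the supply price is (62 + 110)/5 = 34.4.
Deadweight loss = ½ · (128 - 34.4) · (188 - 110) = ½ · 93.6 · 78 = 3650.4.

3650.4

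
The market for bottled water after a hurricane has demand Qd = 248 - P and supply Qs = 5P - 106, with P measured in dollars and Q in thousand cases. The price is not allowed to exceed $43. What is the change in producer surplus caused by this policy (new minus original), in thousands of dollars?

In a free market, 248 - P = 5P - 106 gives the equilibrium P* = 59, Q* = 189.
Because the ceiling (43) lies below the market-clearing price, it is binding.
At P = 43: Qd = 248 - 43 = 205 and Qs = 5·43 - 106 = 109.
Producer surplus without the control is ½ · (59 - 21.2) · 189 = 3572.1.
With the ceiling, producers sell 109 units at 43, so PS = ½ · (43 - 21.2) · 109 = 1188.1.
Change in producer surplus = 1188.1 - 3572.1 = -2384.

-2384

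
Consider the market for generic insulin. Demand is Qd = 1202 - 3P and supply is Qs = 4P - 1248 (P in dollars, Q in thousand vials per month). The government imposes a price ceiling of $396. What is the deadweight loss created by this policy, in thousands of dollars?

Setting quantity demanded equal to quantity supplied, 1202 - 3P = 4P - 1248, gives P* = 350 and Q* = 152.
The ceiling of 396 is above the equilibrium price 350, so it is not binding; the market clears at P* = 350, Q* = 152.
Since the control does not bind, no trades are prevented and deadweight loss is zero.

0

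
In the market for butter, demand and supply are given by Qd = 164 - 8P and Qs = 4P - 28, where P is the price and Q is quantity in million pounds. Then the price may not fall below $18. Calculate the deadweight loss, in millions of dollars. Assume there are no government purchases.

48

In a free market, 164 - 8P = 4P - 28 gives the equilibrium P* = 16, Q* = 36.
Since 18 > 16, the floor is binding.
At P = 18: Qd = 164 - 8·18 = 20 and Qs = 4·18 - 28 = 44.
Quantity traded falls to 20. At Q = 20 the demand price is (164 - 20)/8 = 18 and the supply price is (28 + 20)/4 = 12.
Deadweight loss = ½ · (18 - 12) · (36 - 20) = ½ · 6 · 16 = 48.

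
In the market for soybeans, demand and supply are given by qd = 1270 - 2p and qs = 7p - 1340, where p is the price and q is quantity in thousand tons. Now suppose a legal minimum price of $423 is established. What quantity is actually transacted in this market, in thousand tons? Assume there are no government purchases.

Equilibrium: 1270 - 2p = 7p - 1340, so 2610 = 9p and p* = 290, q* = 690.
Because the floor (423) lies above the market-clearing price, it is binding.
At p = 423: qd = 1270 - 2·423 = 424 and qs = 7·423 - 1340 = 1621.
The quantity actually transacted is the short side, demand: 424.

424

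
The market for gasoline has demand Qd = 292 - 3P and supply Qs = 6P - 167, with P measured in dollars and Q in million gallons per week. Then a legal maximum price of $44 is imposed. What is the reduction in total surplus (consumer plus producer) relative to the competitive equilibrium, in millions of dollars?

441

Equilibrium: 292 - 3P = 6P - 167, so 459 = 9P and P* = 51, Q* = 139.
Because the ceiling (44) lies below the market-clearing price, it is binding.
At P = 44: Qd = 292 - 3·44 = 160 and Qs = 6·44 - 167 = 97.
Quantity traded falls to 97. At Q = 97 the demand price is (292 - 97)/3 = 65 and the supply price is (167 + 97)/6 = 44.
Deadweight loss = ½ · (65 - 44) · (139 - 97) = ½ · 21 · 42 = 441.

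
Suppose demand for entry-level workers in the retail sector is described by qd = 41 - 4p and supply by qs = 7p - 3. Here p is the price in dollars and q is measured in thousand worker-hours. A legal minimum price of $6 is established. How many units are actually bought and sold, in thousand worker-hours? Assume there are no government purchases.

Without the control the market clears where 41 - 4p = 7p - 3, i.e. p* = 4 and q* = 25.
Because the floor (6) lies above the market-clearing price, it is binding.
At p = 6: qd = 41 - 4·6 = 17 and qs = 7·6 - 3 = 39.
The quantity actually transacted is the short side, demand: 17.

17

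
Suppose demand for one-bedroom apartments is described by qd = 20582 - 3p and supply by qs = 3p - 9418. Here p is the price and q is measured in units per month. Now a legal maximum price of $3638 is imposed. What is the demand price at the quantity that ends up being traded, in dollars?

Setting quantity demanded equal to quantity supplied, 20582 - 3p = 3p - 9418, gives p* = 5000 and q* = 5582.
Since 3638 < 5000, the ceiling is binding.
At p = 3638: qd = 20582 - 3·3638 = 9668 and qs = 3·3638 - 9418 = 1496.
Only 1496 units reach the market. On the demand curve, the marginal buyer's willingness to pay at q = 1496 is (20582 - 1496)/3 = 6362.

6362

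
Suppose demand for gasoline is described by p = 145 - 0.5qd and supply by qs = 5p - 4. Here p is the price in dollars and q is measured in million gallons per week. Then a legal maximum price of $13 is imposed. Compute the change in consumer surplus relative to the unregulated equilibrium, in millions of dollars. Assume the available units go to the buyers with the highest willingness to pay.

-3487.25

Rearranging demand gives qd = 290 - 2p. Setting quantity demanded equal to quantity supplied, 290 - 2p = 5p - 4, gives p* = 42 and q* = 206.
The ceiling of 13 is below the equilibrium price 42, so it binds.
At p = 13: qd = 290 - 2·13 = 264 and qs = 5·13 - 4 = 61.
Consumer surplus without the control is ½ · (145 - 42) · 206 = 10609.
With the ceiling, 61 units are sold at 13 (assume they go to the highest-value buyers). The demand price at q = 61 is 114.5, so CS = ½ · [(145 - 13) + (114.5 - 13)] · 61 = 7121.75.
Change in consumer surplus = 7121.75 - 10609 = -3487.25.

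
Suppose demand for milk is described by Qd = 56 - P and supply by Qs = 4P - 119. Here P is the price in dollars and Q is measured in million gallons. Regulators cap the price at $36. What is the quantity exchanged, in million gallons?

21

Setting quantity demanded equal to quantity supplied, 56 - P = 4P - 119, gives P* = 35 and Q* = 21.
Since 36 is above P* = 35, the ceiling does not bind and the free-market outcome prevails.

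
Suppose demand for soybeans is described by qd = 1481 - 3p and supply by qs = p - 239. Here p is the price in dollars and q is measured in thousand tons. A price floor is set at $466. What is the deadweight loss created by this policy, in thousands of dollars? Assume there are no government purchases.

Without the control the market clears where 1481 - 3p = p - 239, i.e. p* = 430 and q* = 191.
Because the floor (466) lies above the market-clearing price, it is binding.
At p = 466: qd = 1481 - 3·466 = 83 and qs = 466 - 239 = 227.
Quantity traded falls to 83. At q = 83 the demand price is (1481 - 83)/3 = 466 and the supply price is 239 + 83 = 322.
Deadweight loss = ½ · (466 - 322) · (191 - 83) = ½ · 144 · 108 = 7776.

7776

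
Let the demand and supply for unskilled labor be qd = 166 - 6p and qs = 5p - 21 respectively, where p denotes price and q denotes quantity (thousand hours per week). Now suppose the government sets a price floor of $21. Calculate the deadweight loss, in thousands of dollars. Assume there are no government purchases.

105.6

Without the control the market clears where 166 - 6p = 5p - 21, i.e. p* = 17 and q* = 64.
Since 21 > 17, the floor is binding.
At p = 21: qd = 166 - 6·21 = 40 and qs = 5·21 - 21 = 84.
Quantity traded falls to 40. At q = 40 the demand price is (166 - 40)/6 = 21 and the supply price is (21 + 40)/5 = 12.2.
Deadweight loss = ½ · (21 - 12.2) · (64 - 40) = ½ · 8.8 · 24 = 105.6.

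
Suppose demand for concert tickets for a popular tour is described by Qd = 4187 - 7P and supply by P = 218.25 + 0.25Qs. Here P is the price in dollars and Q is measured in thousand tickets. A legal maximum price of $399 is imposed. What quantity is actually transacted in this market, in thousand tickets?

723

Rearranging supply gives Qs = 4P - 873. Equilibrium: 4187 - 7P = 4P - 873, so 5060 = 11P and P* = 460, Q* = 967.
Since 399 < 460, the ceiling is binding.
At P = 399: Qd = 4187 - 7·399 = 1394 and Qs = 4·399 - 873 = 723.
The quantity actually transacted is the short side, supply: 723.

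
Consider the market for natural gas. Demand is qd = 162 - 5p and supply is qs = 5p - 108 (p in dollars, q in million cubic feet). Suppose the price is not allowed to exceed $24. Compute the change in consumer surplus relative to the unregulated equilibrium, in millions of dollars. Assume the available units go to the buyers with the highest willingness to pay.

13.5

Equilibrium: 162 - 5p = 5p - 108, so 270 = 10p and p* = 27, q* = 27.
The ceiling of 24 is below the equilibrium price 27, so it binds.
At p = 24: qd = 162 - 5·24 = 42 and qs = 5·24 - 108 = 12.
Consumer surplus without the control is ½ · (32.4 - 27) · 27 = 72.9.
With the ceiling, 12 units are sold at 24 (assume they go to the highest-value buyers). The demand price at q = 12 is 30, so CS = ½ · [(32.4 - 24) + (30 - 24)] · 12 = 86.4.
Change in consumer surplus = 86.4 - 72.9 = 13.5.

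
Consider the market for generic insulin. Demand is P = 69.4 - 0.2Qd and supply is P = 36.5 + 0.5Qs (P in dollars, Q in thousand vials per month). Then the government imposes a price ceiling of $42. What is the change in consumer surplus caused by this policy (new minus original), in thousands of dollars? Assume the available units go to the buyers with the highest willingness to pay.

68.4

Rearranging demand gives Qd = 347 - 5P; rearranging supply gives Qs = 2P - 73. In a free market, 347 - 5P = 2P - 73 gives the equilibrium P* = 60, Q* = 47.
Since 42 < 60, the ceiling is binding.
At P = 42: Qd = 347 - 5·42 = 137 and Qs = 2·42 - 73 = 11.
Consumer surplus without the control is ½ · (69.4 - 60) · 47 = 220.9.
With the ceiling, 11 units are sold at 42 (assume they go to the highest-value buyers). The demand price at Q = 11 is 67.2, so CS = ½ · [(69.4 - 42) + (67.2 - 42)] · 11 = 289.3.
Change in consumer surplus = 289.3 - 220.9 = 68.4.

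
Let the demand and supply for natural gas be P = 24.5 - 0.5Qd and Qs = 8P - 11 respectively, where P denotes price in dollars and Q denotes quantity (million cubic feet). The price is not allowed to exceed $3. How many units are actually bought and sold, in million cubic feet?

13

Rearranging demand gives Qd = 49 - 2P. In a free market, 49 - 2P = 8P - 11 gives the equilibrium P* = 6, Q* = 37.
The ceiling of 3 is below the equilibrium price 6, so it binds.
At P = 3: Qd = 49 - 2·3 = 43 and Qs = 8·3 - 11 = 13.
The quantity actually transacted is the short side, supply: 13.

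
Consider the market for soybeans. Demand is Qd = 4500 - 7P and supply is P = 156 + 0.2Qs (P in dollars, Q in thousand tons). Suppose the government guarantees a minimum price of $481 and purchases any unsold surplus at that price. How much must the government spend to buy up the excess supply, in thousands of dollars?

236652

Rearranging supply gives Qs = 5P - 780. In a free market, 4500 - 7P = 5P - 780 gives the equilibrium P* = 440, Q* = 1420.
Because the floor (481) lies above the market-clearing price, it is binding.
At P = 481: Qd = 4500 - 7·481 = 1133 and Qs = 5·481 - 780 = 1625.
Surplus = Qs - Qd = 492.
Government expenditure = surplus × support price = 492 × 481 = 236652.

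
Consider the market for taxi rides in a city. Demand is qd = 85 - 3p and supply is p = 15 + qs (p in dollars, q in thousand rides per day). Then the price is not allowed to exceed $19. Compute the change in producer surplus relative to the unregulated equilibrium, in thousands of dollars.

Rearranging supply gives qs = p - 15. Without the control the market clears where 85 - 3p = p - 15, i.e. p* = 25 and q* = 10.
Because the ceiling (19) lies below the market-clearing price, it is binding.
At p = 19: qd = 85 - 3·19 = 28 and qs = 19 - 15 = 4.
Producer surplus without the control is ½ · (25 - 15) · 10 = 50.
With the ceiling, producers sell 4 units at 19, so PS = ½ · (19 - 15) · 4 = 8.
Change in producer surplus = 8 - 50 = -42.

-42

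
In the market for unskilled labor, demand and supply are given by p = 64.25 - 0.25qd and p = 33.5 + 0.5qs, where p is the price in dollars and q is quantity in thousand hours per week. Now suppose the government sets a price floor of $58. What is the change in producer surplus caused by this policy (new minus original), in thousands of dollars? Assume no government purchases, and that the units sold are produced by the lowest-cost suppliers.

Rearranging demand gives qd = 257 - 4p; rearranging supply gives qs = 2p - 67. Equilibrium: 257 - 4p = 2p - 67, so 324 = 6p and p* = 54, q* = 41.
Because the floor (58) lies above the market-clearing price, it is binding.
At p = 58: qd = 257 - 4·58 = 25 and qs = 2·58 - 67 = 49.
Producer surplus without the control is ½ · (54 - 33.5) · 41 = 420.25.
With the floor, 25 units are sold at 58. The supply price at q = 25 is 46, so PS = ½ · [(58 - 33.5) + (58 - 46)] · 25 = 456.25.
Change in producer surplus = 456.25 - 420.25 = 36.

36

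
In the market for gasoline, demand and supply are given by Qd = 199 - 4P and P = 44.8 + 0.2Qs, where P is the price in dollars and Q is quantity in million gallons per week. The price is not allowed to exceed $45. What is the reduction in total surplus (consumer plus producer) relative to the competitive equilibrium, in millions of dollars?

Rearranging supply gives Qs = 5P - 224. In a free market, 199 - 4P = 5P - 224 gives the equilibrium P* = 47, Q* = 11.
The ceiling of 45 is below the equilibrium price 47, so it binds.
At P = 45: Qd = 199 - 4·45 = 19 and Qs = 5·45 - 224 = 1.
Quantity traded falls to 1. At Q = 1 the demand price is (199 - 1)/4 = 49.5 and the supply price is (224 + 1)/5 = 45.
Deadweight loss = ½ · (49.5 - 45) · (11 - 1) = ½ · 4.5 · 10 = 22.5.

22.5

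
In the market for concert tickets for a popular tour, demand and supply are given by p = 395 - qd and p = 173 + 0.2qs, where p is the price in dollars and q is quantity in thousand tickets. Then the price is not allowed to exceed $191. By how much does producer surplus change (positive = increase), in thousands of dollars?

-2612.5

Rearranging demand gives qd = 395 - p; rearranging supply gives qs = 5p - 865. Without the control the market clears where 395 - p = 5p - 865, i.e. p* = 210 and q* = 185.
Because the ceiling (191) lies below the market-clearing price, it is binding.
At p = 191: qd = 395 - 191 = 204 and qs = 5·191 - 865 = 90.
Producer surplus without the control is ½ · (210 - 173) · 185 = 3422.5.
With the ceiling, producers sell 90 units at 191, so PS = ½ · (191 - 173) · 90 = 810.
Change in producer surplus = 810 - 3422.5 = -2612.5.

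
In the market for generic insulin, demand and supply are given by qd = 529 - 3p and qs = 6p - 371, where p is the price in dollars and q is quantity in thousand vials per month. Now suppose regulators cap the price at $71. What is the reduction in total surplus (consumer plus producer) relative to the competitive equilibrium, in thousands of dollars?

Without the control the market clears where 529 - 3p = 6p - 371, i.e. p* = 100 and q* = 229.
Since 71 < 100, the ceiling is binding.
At p = 71: qd = 529 - 3·71 = 316 and qs = 6·71 - 371 = 55.
Quantity traded falls to 55. At q = 55 the demand price is (529 - 55)/3 = 158 and the supply price is (371 + 55)/6 = 71.
Deadweight loss = ½ · (158 - 71) · (229 - 55) = ½ · 87 · 174 = 7569.

7569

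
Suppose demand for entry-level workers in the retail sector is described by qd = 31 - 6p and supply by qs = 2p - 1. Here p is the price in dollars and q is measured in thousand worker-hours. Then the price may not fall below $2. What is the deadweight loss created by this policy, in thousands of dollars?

Setting quantity demanded equal to quantity supplied, 31 - 6p = 2p - 1, gives p* = 4 and q* = 7.
Since 2 is below p* = 4, the floor does not bind and the free-market outcome prevails.
Since the control does not bind, no trades are prevented and deadweight loss is zero.

0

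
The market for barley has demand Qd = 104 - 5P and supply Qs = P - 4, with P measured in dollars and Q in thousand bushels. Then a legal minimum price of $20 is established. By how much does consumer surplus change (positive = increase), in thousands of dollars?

-18

Equilibrium: 104 - 5P = P - 4, so 108 = 6P and P* = 18, Q* = 14.
The floor of 20 is above the equilibrium price 18, so it binds.
At P = 20: Qd = 104 - 5·20 = 4 and Qs = 20 - 4 = 16.
Consumer surplus without the control is ½ · (20.8 - 18) · 14 = 19.6.
With the floor, consumers buy 4 units at 20, so CS = ½ · (20.8 - 20) · 4 = 1.6.
Change in consumer surplus = 1.6 - 19.6 = -18.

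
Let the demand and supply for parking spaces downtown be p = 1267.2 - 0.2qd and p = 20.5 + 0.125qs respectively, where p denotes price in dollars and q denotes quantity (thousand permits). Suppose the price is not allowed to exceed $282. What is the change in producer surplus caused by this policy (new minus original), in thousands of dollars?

Rearranging demand gives qd = 6336 - 5p; rearranging supply gives qs = 8p - 164. In a free market, 6336 - 5p = 8p - 164 gives the equilibrium p* = 500, q* = 3836.
The ceiling of 282 is below the equilibrium price 500, so it binds.
At p = 282: qd = 6336 - 5·282 = 4926 and qs = 8·282 - 164 = 2092.
Producer surplus without the control is ½ · (500 - 20.5) · 3836 = 919681.
With the ceiling, producers sell 2092 units at 282, so PS = ½ · (282 - 20.5) · 2092 = 273529.
Change in producer surplus = 273529 - 919681 = -646152.

-646152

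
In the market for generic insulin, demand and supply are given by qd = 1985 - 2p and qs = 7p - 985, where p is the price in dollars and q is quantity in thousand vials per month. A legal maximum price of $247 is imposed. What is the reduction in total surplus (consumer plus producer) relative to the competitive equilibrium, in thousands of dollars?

108501.75

In a free market, 1985 - 2p = 7p - 985 gives the equilibrium p* = 330, q* = 1325.
Because the ceiling (247) lies below the market-clearing price, it is binding.
At p = 247: qd = 1985 - 2·247 = 1491 and qs = 7·247 - 985 = 744.
Quantity traded falls to 744. At q = 744 the demand price is (1985 - 744)/2 = 620.5 and the supply price is (985 + 744)/7 = 247.
Deadweight loss = ½ · (620.5 - 247) · (1325 - 744) = ½ · 373.5 · 581 = 108501.75.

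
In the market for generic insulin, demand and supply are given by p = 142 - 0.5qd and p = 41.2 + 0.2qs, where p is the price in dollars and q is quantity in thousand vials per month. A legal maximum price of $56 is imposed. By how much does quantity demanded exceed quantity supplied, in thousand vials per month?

98

Rearranging demand gives qd = 284 - 2p; rearranging supply gives qs = 5p - 206. Equilibrium: 284 - 2p = 5p - 206, so 490 = 7p and p* = 70, q* = 144.
The ceiling of 56 is below the equilibrium price 70, so it binds.
At p = 56: qd = 284 - 2·56 = 172 and qs = 5·56 - 206 = 74.
Shortage = qd - qs = 172 - 74 = 98.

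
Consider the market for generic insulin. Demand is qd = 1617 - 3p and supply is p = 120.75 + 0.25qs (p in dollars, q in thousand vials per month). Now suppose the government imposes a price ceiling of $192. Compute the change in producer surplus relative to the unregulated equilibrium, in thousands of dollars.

-54108

Rearranging supply gives qs = 4p - 483. Equilibrium: 1617 - 3p = 4p - 483, so 2100 = 7p and p* = 300, q* = 717.
The ceiling of 192 is below the equilibrium price 300, so it binds.
At p = 192: qd = 1617 - 3·192 = 1041 and qs = 4·192 - 483 = 285.
Producer surplus without the control is ½ · (300 - 120.75) · 717 = 64261.125.
With the ceiling, producers sell 285 units at 192, so PS = ½ · (192 - 120.75) · 285 = 10153.125.
Change in producer surplus = 10153.125 - 64261.125 = -54108.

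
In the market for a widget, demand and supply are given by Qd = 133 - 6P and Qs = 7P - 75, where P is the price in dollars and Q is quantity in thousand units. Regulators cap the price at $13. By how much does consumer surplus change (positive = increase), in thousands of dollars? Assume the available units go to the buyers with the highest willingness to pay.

11.25

Setting quantity demanded equal to quantity supplied, 133 - 6P = 7P - 75, gives P* = 16 and Q* = 37.
Because the ceiling (13) lies below the market-clearing price, it is binding.
At P = 13: Qd = 133 - 6·13 = 55 and Qs = 7·13 - 75 = 16.
Consumer surplus without the control is ½ · (133/6 - 16) · 37 = 1369/12.
With the ceiling, 16 units are sold at 13 (assume they go to the highest-value buyers). The demand price at Q = 16 is 19.5, so CS = ½ · [(133/6 - 13) + (19.5 - 13)] · 16 = 376/3.
Change in consumer surplus = 376/3 - 1369/12 = 11.25.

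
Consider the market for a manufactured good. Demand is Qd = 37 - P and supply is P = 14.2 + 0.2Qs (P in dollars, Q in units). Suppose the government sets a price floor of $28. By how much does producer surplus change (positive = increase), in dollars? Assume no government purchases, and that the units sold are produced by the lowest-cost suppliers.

80

Rearranging supply gives Qs = 5P - 71. In a free market, 37 - P = 5P - 71 gives the equilibrium P* = 18, Q* = 19.
Since 28 > 18, the floor is binding.
At P = 28: Qd = 37 - 28 = 9 and Qs = 5·28 - 71 = 69.
Producer surplus without the control is ½ · (18 - 14.2) · 19 = 36.1.
With the floor, 9 units are sold at 28. The supply price at Q = 9 is 16, so PS = ½ · [(28 - 14.2) + (28 - 16)] · 9 = 116.1.
Change in producer surplus = 116.1 - 36.1 = 80.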